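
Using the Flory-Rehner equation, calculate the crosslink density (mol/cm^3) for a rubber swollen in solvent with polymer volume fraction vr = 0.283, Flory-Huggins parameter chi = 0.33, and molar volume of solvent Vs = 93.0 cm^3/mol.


ln(1 - vr) = ln(1 - 0.283) = -0.3327
Numerator = -((-0.3327) + 0.283 + 0.33 * 0.283^2) = 0.0233
Denominator = 93.0 * (0.283^(1/3) - 0.283/2) = 47.8989
nu = 0.0233 / 47.8989 = 4.8540e-04 mol/cm^3

4.8540e-04 mol/cm^3


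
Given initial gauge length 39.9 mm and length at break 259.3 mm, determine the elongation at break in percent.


Elongation = (Lf - L0) / L0 * 100
= (259.3 - 39.9) / 39.9 * 100
= 219.4 / 39.9 * 100
= 549.9%

549.9%


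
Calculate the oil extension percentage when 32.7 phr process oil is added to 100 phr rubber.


Oil % = oil / (100 + oil) * 100
= 32.7 / (100 + 32.7) * 100
= 32.7 / 132.7 * 100
= 24.64%

24.64%


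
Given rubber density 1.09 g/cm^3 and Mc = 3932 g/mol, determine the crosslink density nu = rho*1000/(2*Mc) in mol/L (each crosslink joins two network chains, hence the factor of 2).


nu = rho * 1000 / (2 * Mc)
nu = 1.09 * 1000 / (2 * 3932)
nu = 1090.0 / 7864
nu = 0.1386 mol/L

0.1386 mol/L


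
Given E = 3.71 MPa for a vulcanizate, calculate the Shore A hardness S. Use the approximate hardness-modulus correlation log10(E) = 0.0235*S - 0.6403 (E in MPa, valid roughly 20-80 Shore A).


log10(E) = 0.0235*S - 0.6403  =>  S = (log10(E) + 0.6403) / 0.0235
log10(3.71) = 0.569374
S = (0.569374 + 0.6403) / 0.0235 = 1.209674 / 0.0235
S = 51.5

Shore A = 51.5


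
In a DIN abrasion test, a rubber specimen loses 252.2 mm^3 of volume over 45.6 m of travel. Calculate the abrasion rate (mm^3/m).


Rate = volume_loss / distance
= 252.2 / 45.6
= 5.531 mm^3/m

5.531 mm^3/m


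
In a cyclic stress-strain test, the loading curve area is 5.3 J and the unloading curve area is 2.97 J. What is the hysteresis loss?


Hysteresis loss = loading - unloading
= 5.3 - 2.97
= 2.33 J

2.33 J


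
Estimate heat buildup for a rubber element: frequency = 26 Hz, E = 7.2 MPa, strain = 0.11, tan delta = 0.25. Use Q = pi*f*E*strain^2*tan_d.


Q = pi * f * E * strain^2 * tan_d
= pi * 26 * 7.2 * 0.11^2 * 0.25
= pi * 26 * 7.2 * 0.0121 * 0.25
= 1.7790

Q = 1.7790


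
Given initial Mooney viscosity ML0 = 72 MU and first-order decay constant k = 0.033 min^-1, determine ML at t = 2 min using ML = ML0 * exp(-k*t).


ML = ML0 * exp(-k * t)
ML = 72 * exp(-0.033 * 2)
ML = 72 * 0.9361
ML = 67.4 MU

67.4 MU


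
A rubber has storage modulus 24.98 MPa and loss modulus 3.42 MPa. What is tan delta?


tan delta = E'' / E'
= 3.42 / 24.98
= 0.1369

tan delta = 0.1369


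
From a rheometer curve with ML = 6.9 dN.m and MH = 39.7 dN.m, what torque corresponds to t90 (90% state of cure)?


M90 = ML + 0.9 * (MH - ML)
M90 = 6.9 + 0.9 * (39.7 - 6.9)
M90 = 6.9 + 0.9 * 32.8
M90 = 36.42 dN.m

36.42 dN.m


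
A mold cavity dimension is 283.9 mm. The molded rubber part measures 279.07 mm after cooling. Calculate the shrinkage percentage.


Shrinkage = (mold - part) / mold * 100
= (283.9 - 279.07) / 283.9 * 100
= 4.83 / 283.9 * 100
= 1.7%

1.7%


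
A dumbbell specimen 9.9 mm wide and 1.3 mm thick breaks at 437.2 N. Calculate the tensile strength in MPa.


Area = width * thickness = 9.9 * 1.3 = 12.87 mm^2
TS = force / area = 437.2 / 12.87 = 33.97 MPa

33.97 MPa


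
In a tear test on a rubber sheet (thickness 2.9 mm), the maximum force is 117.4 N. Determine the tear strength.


Tear strength = force / thickness
= 117.4 / 2.9
= 40.48 N/mm

40.48 N/mm


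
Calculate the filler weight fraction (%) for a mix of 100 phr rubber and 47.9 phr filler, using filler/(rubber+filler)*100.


Filler % = filler / (rubber + filler) * 100
= 47.9 / (100 + 47.9) * 100
= 47.9 / 147.9 * 100
= 32.39%

32.39%


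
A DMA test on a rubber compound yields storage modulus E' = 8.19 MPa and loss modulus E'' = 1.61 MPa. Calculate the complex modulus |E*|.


|E*| = sqrt(E'^2 + E''^2)
= sqrt(8.19^2 + 1.61^2)
= sqrt(67.0761 + 2.5921)
= 8.347 MPa

8.347 MPa


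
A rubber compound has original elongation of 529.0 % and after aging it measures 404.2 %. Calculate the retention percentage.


Retention = aged / original * 100
= 404.2 / 529.0 * 100
= 76.4%

76.4%


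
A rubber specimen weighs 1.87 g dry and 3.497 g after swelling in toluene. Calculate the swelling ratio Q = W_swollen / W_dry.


Q = W_swollen / W_dry
Q = 3.497 / 1.87
Q = 1.87

Q = 1.87


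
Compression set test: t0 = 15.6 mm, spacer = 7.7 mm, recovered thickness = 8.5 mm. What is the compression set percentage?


CS = (t0 - recovered) / (t0 - ts) * 100
= (15.6 - 8.5) / (15.6 - 7.7) * 100
= 7.1 / 7.9 * 100
= 89.9%

89.9%


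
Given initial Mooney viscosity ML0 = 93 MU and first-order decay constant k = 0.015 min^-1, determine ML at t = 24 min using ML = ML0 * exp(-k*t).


ML = ML0 * exp(-k * t)
ML = 93 * exp(-0.015 * 24)
ML = 93 * 0.6977
ML = 64.88 MU

64.88 MU


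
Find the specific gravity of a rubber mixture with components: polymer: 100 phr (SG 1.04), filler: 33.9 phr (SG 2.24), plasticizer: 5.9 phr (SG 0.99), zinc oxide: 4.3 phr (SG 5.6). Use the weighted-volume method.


Sum of weights = 144.1
Volume contributions:
  polymer: 100/1.04 = 96.1538
  filler: 33.9/2.24 = 15.1339
  plasticizer: 5.9/0.99 = 5.9596
  zinc oxide: 4.3/5.6 = 0.7679
Sum of volumes = 118.0152
SG = 144.1 / 118.0152 = 1.221

SG = 1.221


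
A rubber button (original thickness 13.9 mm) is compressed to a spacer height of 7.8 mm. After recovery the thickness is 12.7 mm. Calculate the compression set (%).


CS = (t0 - recovered) / (t0 - ts) * 100
= (13.9 - 12.7) / (13.9 - 7.8) * 100
= 1.2 / 6.1 * 100
= 19.7%

19.7%


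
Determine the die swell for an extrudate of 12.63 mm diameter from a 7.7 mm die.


Die swell ratio = D_extrudate / D_die
= 12.63 / 7.7
= 1.64

Die swell = 1.64


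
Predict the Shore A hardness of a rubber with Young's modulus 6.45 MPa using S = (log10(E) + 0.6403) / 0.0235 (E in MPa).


log10(E) = 0.0235*S - 0.6403  =>  S = (log10(E) + 0.6403) / 0.0235
log10(6.45) = 0.809560
S = (0.809560 + 0.6403) / 0.0235 = 1.449860 / 0.0235
S = 61.7

Shore A = 61.7


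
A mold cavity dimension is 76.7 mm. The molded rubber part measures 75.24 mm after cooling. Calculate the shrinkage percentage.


Shrinkage = (mold - part) / mold * 100
= (76.7 - 75.24) / 76.7 * 100
= 1.46 / 76.7 * 100
= 1.9%

1.9%


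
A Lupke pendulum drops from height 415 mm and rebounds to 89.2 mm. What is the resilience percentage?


Resilience = h_rebound / h_drop * 100
= 89.2 / 415 * 100
= 21.5%

21.5%


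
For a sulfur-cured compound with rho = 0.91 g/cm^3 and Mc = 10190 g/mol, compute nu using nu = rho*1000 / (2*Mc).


nu = rho * 1000 / (2 * Mc)
nu = 0.91 * 1000 / (2 * 10190)
nu = 910.0 / 20380
nu = 0.0447 mol/L

0.0447 mol/L


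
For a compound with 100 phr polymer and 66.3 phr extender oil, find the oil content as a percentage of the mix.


Oil % = oil / (100 + oil) * 100
= 66.3 / (100 + 66.3) * 100
= 66.3 / 166.3 * 100
= 39.87%

39.87%


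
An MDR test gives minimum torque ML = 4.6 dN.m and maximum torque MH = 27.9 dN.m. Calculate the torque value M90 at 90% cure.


M90 = ML + 0.9 * (MH - ML)
M90 = 4.6 + 0.9 * (27.9 - 4.6)
M90 = 4.6 + 0.9 * 23.3
M90 = 25.57 dN.m

25.57 dN.m


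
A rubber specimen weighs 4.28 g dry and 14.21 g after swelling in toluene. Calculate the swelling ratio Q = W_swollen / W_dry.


Q = W_swollen / W_dry
Q = 14.21 / 4.28
Q = 3.32

Q = 3.32


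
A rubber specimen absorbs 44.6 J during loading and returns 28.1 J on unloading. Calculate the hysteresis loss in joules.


Hysteresis loss = loading - unloading
= 44.6 - 28.1
= 16.5 J

16.5 J


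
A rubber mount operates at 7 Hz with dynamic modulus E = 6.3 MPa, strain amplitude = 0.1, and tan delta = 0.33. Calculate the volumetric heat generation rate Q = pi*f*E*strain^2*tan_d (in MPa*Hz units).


Q = pi * f * E * strain^2 * tan_d
= pi * 7 * 6.3 * 0.1^2 * 0.33
= pi * 7 * 6.3 * 0.0100 * 0.33
= 0.4572

Q = 0.4572


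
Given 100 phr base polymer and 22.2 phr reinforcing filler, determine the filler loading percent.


Filler % = filler / (rubber + filler) * 100
= 22.2 / (100 + 22.2) * 100
= 22.2 / 122.2 * 100
= 18.17%

18.17%


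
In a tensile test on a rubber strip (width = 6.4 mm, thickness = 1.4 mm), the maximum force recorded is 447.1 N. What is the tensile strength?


Area = width * thickness = 6.4 * 1.4 = 8.96 mm^2
TS = force / area = 447.1 / 8.96 = 49.9 MPa

49.9 MPa


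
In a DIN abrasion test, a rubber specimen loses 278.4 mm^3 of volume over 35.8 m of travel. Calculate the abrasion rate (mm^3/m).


Rate = volume_loss / distance
= 278.4 / 35.8
= 7.777 mm^3/m

7.777 mm^3/m


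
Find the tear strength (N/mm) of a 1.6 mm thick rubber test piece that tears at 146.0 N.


Tear strength = force / thickness
= 146.0 / 1.6
= 91.25 N/mm

91.25 N/mm


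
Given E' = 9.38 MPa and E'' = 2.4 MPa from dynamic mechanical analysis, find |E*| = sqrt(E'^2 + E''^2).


|E*| = sqrt(E'^2 + E''^2)
= sqrt(9.38^2 + 2.4^2)
= sqrt(87.9844 + 5.7600)
= 9.682 MPa

9.682 MPa


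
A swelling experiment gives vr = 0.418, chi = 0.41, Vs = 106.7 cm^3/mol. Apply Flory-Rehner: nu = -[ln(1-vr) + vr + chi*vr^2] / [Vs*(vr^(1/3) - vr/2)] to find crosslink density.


ln(1 - vr) = ln(1 - 0.418) = -0.5413
Numerator = -((-0.5413) + 0.418 + 0.41 * 0.418^2) = 0.0516
Denominator = 106.7 * (0.418^(1/3) - 0.418/2) = 57.4789
nu = 0.0516 / 57.4789 = 8.9856e-04 mol/cm^3

8.9856e-04 mol/cm^3


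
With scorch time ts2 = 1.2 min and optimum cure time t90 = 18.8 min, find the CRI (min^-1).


CRI = 100 / (t90 - ts2)
= 100 / (18.8 - 1.2)
= 100 / 17.6
= 5.68 min^-1

5.68 min^-1


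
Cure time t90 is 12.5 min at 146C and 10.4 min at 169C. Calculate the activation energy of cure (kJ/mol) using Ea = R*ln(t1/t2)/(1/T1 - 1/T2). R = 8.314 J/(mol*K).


T1 = 419.15 K, T2 = 442.15 K
1/T1 - 1/T2 = 1.2410e-04
ln(t1/t2) = ln(12.5/10.4) = 0.1839
Ea = 8.314 * 0.1839 / 1.2410e-04 = 12321.3117 J/mol
Ea = 12.32 kJ/mol

12.32 kJ/mol


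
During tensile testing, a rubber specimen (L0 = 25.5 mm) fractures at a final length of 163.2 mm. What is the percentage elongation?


Elongation = (Lf - L0) / L0 * 100
= (163.2 - 25.5) / 25.5 * 100
= 137.7 / 25.5 * 100
= 540.0%

540.0%


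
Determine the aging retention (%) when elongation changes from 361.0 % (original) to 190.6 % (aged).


Retention = aged / original * 100
= 190.6 / 361.0 * 100
= 52.8%

52.8%


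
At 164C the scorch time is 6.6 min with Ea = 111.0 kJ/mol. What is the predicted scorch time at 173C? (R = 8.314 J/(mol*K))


Convert temperatures: T1 = 164 + 273.15 = 437.15 K, T2 = 173 + 273.15 = 446.15 K
ts2_new = 6.6 * exp(111000 / 8.314 * (1/446.15 - 1/437.15))
1/T2 - 1/T1 = -4.6146e-05
ts2_new = 3.56 min

3.56 min


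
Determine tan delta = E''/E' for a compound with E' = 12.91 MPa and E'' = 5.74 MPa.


tan delta = E'' / E'
= 5.74 / 12.91
= 0.4446

tan delta = 0.4446


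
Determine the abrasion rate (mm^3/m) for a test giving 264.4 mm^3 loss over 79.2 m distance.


Rate = volume_loss / distance
= 264.4 / 79.2
= 3.338 mm^3/m

3.338 mm^3/m


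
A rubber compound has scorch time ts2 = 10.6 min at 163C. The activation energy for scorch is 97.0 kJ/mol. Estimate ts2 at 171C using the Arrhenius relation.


Convert temperatures: T1 = 163 + 273.15 = 436.15 K, T2 = 171 + 273.15 = 444.15 K
ts2_new = 10.6 * exp(97000 / 8.314 * (1/444.15 - 1/436.15))
1/T2 - 1/T1 = -4.1298e-05
ts2_new = 6.55 min

6.55 min


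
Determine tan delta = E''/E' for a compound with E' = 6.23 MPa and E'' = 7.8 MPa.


tan delta = E'' / E'
= 7.8 / 6.23
= 1.252

tan delta = 1.252


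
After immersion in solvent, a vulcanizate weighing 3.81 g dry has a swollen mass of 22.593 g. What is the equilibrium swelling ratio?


Q = W_swollen / W_dry
Q = 22.593 / 3.81
Q = 5.93

Q = 5.93


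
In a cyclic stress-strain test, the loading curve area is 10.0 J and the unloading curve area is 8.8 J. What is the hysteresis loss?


Hysteresis loss = loading - unloading
= 10.0 - 8.8
= 1.2 J

1.2 J


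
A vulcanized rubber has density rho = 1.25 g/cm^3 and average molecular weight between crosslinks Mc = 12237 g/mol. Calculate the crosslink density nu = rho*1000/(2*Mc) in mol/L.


nu = rho * 1000 / (2 * Mc)
nu = 1.25 * 1000 / (2 * 12237)
nu = 1250.0 / 24474
nu = 0.0511 mol/L

0.0511 mol/L


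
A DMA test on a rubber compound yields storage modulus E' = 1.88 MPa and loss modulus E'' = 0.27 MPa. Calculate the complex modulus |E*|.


|E*| = sqrt(E'^2 + E''^2)
= sqrt(1.88^2 + 0.27^2)
= sqrt(3.5344 + 0.0729)
= 1.899 MPa

1.899 MPa


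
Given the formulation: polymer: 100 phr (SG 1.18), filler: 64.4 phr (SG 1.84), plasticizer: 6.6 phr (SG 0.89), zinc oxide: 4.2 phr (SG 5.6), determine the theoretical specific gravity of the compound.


Sum of weights = 175.2
Volume contributions:
  polymer: 100/1.18 = 84.7458
  filler: 64.4/1.84 = 35.0000
  plasticizer: 6.6/0.89 = 7.4157
  zinc oxide: 4.2/5.6 = 0.7500
Sum of volumes = 127.9115
SG = 175.2 / 127.9115 = 1.37

SG = 1.37


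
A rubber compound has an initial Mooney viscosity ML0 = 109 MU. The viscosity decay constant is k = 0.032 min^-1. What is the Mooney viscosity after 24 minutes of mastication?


ML = ML0 * exp(-k * t)
ML = 109 * exp(-0.032 * 24)
ML = 109 * 0.4639
ML = 50.57 MU

50.57 MU


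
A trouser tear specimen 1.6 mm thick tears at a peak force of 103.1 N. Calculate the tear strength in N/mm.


Tear strength = force / thickness
= 103.1 / 1.6
= 64.44 N/mm

64.44 N/mm


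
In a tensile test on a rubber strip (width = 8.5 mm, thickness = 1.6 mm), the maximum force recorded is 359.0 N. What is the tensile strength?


Area = width * thickness = 8.5 * 1.6 = 13.6 mm^2
TS = force / area = 359.0 / 13.6 = 26.4 MPa

26.4 MPa


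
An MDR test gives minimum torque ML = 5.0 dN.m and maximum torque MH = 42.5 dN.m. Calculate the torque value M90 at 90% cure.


M90 = ML + 0.9 * (MH - ML)
M90 = 5.0 + 0.9 * (42.5 - 5.0)
M90 = 5.0 + 0.9 * 37.5
M90 = 38.75 dN.m

38.75 dN.m


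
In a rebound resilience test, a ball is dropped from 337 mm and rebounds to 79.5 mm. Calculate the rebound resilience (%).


Resilience = h_rebound / h_drop * 100
= 79.5 / 337 * 100
= 23.6%

23.6%


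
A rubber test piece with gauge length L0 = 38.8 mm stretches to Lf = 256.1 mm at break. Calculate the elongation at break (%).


Elongation = (Lf - L0) / L0 * 100
= (256.1 - 38.8) / 38.8 * 100
= 217.3 / 38.8 * 100
= 560.1%

560.1%


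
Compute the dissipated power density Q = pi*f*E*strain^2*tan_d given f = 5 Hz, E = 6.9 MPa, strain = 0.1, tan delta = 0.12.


Q = pi * f * E * strain^2 * tan_d
= pi * 5 * 6.9 * 0.1^2 * 0.12
= pi * 5 * 6.9 * 0.0100 * 0.12
= 0.1301

Q = 0.1301


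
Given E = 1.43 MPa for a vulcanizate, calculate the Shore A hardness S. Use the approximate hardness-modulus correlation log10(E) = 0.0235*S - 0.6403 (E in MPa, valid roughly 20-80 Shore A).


log10(E) = 0.0235*S - 0.6403  =>  S = (log10(E) + 0.6403) / 0.0235
log10(1.43) = 0.155336
S = (0.155336 + 0.6403) / 0.0235 = 0.795636 / 0.0235
S = 33.9

Shore A = 33.9


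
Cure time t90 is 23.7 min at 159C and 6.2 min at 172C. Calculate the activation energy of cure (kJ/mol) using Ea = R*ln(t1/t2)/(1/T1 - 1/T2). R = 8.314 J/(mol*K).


T1 = 432.15 K, T2 = 445.15 K
1/T1 - 1/T2 = 6.7578e-05
ln(t1/t2) = ln(23.7/6.2) = 1.3409
Ea = 8.314 * 1.3409 / 6.7578e-05 = 164972.7810 J/mol
Ea = 164.97 kJ/mol

164.97 kJ/mol


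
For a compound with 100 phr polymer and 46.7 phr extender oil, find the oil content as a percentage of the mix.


Oil % = oil / (100 + oil) * 100
= 46.7 / (100 + 46.7) * 100
= 46.7 / 146.7 * 100
= 31.83%

31.83%


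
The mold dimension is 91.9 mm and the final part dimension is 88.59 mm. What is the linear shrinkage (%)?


Shrinkage = (mold - part) / mold * 100
= (91.9 - 88.59) / 91.9 * 100
= 3.31 / 91.9 * 100
= 3.6%

3.6%


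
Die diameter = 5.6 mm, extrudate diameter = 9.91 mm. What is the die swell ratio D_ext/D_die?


Die swell ratio = D_extrudate / D_die
= 9.91 / 5.6
= 1.77

Die swell = 1.77


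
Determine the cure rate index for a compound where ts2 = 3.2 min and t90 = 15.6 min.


CRI = 100 / (t90 - ts2)
= 100 / (15.6 - 3.2)
= 100 / 12.4
= 8.06 min^-1

8.06 min^-1


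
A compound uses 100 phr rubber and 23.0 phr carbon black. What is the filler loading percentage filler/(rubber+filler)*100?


Filler % = filler / (rubber + filler) * 100
= 23.0 / (100 + 23.0) * 100
= 23.0 / 123.0 * 100
= 18.7%

18.7%


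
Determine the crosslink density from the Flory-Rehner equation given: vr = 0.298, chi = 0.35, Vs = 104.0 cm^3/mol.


ln(1 - vr) = ln(1 - 0.298) = -0.3538
Numerator = -((-0.3538) + 0.298 + 0.35 * 0.298^2) = 0.0247
Denominator = 104.0 * (0.298^(1/3) - 0.298/2) = 53.9700
nu = 0.0247 / 53.9700 = 4.5841e-04 mol/cm^3

4.5841e-04 mol/cm^3


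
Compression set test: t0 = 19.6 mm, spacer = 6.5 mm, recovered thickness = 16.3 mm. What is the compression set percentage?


CS = (t0 - recovered) / (t0 - ts) * 100
= (19.6 - 16.3) / (19.6 - 6.5) * 100
= 3.3 / 13.1 * 100
= 25.2%

25.2%


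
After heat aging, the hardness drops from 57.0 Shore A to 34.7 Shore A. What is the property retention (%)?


Retention = aged / original * 100
= 34.7 / 57.0 * 100
= 60.9%

60.9%


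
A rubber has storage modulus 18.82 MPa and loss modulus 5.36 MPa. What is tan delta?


tan delta = E'' / E'
= 5.36 / 18.82
= 0.2848

tan delta = 0.2848


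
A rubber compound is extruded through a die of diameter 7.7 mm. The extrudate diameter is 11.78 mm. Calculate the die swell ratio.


Die swell ratio = D_extrudate / D_die
= 11.78 / 7.7
= 1.53

Die swell = 1.53


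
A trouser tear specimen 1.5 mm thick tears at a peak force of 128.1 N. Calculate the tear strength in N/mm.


Tear strength = force / thickness
= 128.1 / 1.5
= 85.4 N/mm

85.4 N/mm


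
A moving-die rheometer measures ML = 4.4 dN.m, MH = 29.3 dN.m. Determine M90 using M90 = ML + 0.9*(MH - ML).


M90 = ML + 0.9 * (MH - ML)
M90 = 4.4 + 0.9 * (29.3 - 4.4)
M90 = 4.4 + 0.9 * 24.9
M90 = 26.81 dN.m

26.81 dN.m


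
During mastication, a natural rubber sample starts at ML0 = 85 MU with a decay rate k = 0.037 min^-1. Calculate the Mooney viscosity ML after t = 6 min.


ML = ML0 * exp(-k * t)
ML = 85 * exp(-0.037 * 6)
ML = 85 * 0.8009
ML = 68.08 MU

68.08 MU


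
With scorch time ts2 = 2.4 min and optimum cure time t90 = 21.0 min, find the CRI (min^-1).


CRI = 100 / (t90 - ts2)
= 100 / (21.0 - 2.4)
= 100 / 18.6
= 5.38 min^-1

5.38 min^-1


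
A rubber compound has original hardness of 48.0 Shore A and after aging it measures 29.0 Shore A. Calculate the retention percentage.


Retention = aged / original * 100
= 29.0 / 48.0 * 100
= 60.4%

60.4%


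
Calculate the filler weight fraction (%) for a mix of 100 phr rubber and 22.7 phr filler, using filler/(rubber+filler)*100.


Filler % = filler / (rubber + filler) * 100
= 22.7 / (100 + 22.7) * 100
= 22.7 / 122.7 * 100
= 18.5%

18.5%


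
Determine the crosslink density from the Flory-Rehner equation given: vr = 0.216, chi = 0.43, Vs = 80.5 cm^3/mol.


ln(1 - vr) = ln(1 - 0.216) = -0.2433
Numerator = -((-0.2433) + 0.216 + 0.43 * 0.216^2) = 0.0073
Denominator = 80.5 * (0.216^(1/3) - 0.216/2) = 39.6060
nu = 0.0073 / 39.6060 = 1.8392e-04 mol/cm^3

1.8392e-04 mol/cm^3


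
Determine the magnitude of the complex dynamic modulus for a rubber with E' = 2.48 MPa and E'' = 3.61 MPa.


|E*| = sqrt(E'^2 + E''^2)
= sqrt(2.48^2 + 3.61^2)
= sqrt(6.1504 + 13.0321)
= 4.38 MPa

4.38 MPa


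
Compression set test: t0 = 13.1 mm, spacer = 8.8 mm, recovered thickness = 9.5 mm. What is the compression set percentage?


CS = (t0 - recovered) / (t0 - ts) * 100
= (13.1 - 9.5) / (13.1 - 8.8) * 100
= 3.6 / 4.3 * 100
= 83.7%

83.7%


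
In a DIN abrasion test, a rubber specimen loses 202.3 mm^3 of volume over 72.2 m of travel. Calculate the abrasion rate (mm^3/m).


Rate = volume_loss / distance
= 202.3 / 72.2
= 2.802 mm^3/m

2.802 mm^3/m


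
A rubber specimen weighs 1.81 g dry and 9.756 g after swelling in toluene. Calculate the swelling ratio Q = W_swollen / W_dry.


Q = W_swollen / W_dry
Q = 9.756 / 1.81
Q = 5.39

Q = 5.39


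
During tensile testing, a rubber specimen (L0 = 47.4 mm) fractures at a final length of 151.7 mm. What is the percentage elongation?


Elongation = (Lf - L0) / L0 * 100
= (151.7 - 47.4) / 47.4 * 100
= 104.3 / 47.4 * 100
= 220.0%

220.0%


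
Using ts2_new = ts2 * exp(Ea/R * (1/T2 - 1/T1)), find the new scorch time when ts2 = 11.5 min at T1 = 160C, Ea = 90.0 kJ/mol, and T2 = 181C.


Convert temperatures: T1 = 160 + 273.15 = 433.15 K, T2 = 181 + 273.15 = 454.15 K
ts2_new = 11.5 * exp(90000 / 8.314 * (1/454.15 - 1/433.15))
1/T2 - 1/T1 = -1.0675e-04
ts2_new = 3.62 min

3.62 min


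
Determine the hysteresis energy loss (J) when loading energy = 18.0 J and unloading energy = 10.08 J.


Hysteresis loss = loading - unloading
= 18.0 - 10.08
= 7.92 J

7.92 J


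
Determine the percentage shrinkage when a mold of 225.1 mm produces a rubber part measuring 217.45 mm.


Shrinkage = (mold - part) / mold * 100
= (225.1 - 217.45) / 225.1 * 100
= 7.65 / 225.1 * 100
= 3.4%

3.4%


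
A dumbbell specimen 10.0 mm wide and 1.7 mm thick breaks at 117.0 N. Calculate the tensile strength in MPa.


Area = width * thickness = 10.0 * 1.7 = 17.0 mm^2
TS = force / area = 117.0 / 17.0 = 6.88 MPa

6.88 MPa


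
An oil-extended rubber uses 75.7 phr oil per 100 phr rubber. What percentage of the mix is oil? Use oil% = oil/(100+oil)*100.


Oil % = oil / (100 + oil) * 100
= 75.7 / (100 + 75.7) * 100
= 75.7 / 175.7 * 100
= 43.08%

43.08%


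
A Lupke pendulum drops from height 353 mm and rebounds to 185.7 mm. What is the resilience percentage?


Resilience = h_rebound / h_drop * 100
= 185.7 / 353 * 100
= 52.6%

52.6%


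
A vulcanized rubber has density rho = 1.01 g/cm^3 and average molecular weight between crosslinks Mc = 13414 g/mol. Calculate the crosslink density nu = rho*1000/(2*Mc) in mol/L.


nu = rho * 1000 / (2 * Mc)
nu = 1.01 * 1000 / (2 * 13414)
nu = 1010.0 / 26828
nu = 0.0376 mol/L

0.0376 mol/L


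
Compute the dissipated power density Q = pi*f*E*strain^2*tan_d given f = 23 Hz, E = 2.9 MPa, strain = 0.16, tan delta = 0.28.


Q = pi * f * E * strain^2 * tan_d
= pi * 23 * 2.9 * 0.16^2 * 0.28
= pi * 23 * 2.9 * 0.0256 * 0.28
= 1.5020

Q = 1.5020


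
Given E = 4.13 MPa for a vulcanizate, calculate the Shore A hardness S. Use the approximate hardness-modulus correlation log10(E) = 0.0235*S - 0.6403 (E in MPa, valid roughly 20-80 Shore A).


log10(E) = 0.0235*S - 0.6403  =>  S = (log10(E) + 0.6403) / 0.0235
log10(4.13) = 0.615950
S = (0.615950 + 0.6403) / 0.0235 = 1.256250 / 0.0235
S = 53.5

Shore A = 53.5


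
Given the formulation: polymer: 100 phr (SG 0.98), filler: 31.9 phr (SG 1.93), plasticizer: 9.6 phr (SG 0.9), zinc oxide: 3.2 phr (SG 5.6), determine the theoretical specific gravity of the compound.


Sum of weights = 144.7
Volume contributions:
  polymer: 100/0.98 = 102.0408
  filler: 31.9/1.93 = 16.5285
  plasticizer: 9.6/0.9 = 10.6667
  zinc oxide: 3.2/5.6 = 0.5714
Sum of volumes = 129.8074
SG = 144.7 / 129.8074 = 1.115

SG = 1.115


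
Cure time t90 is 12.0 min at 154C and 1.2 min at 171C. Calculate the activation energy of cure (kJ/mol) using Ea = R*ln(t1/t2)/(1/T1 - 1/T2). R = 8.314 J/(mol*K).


T1 = 427.15 K, T2 = 444.15 K
1/T1 - 1/T2 = 8.9606e-05
ln(t1/t2) = ln(12.0/1.2) = 2.3026
Ea = 8.314 * 2.3026 / 8.9606e-05 = 213642.1130 J/mol
Ea = 213.64 kJ/mol

213.64 kJ/mol


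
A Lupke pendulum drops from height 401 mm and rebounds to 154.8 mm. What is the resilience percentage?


Resilience = h_rebound / h_drop * 100
= 154.8 / 401 * 100
= 38.6%

38.6%


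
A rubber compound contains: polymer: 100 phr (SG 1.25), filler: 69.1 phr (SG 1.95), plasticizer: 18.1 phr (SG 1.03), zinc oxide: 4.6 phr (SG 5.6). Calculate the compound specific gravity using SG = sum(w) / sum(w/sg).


Sum of weights = 191.8
Volume contributions:
  polymer: 100/1.25 = 80.0000
  filler: 69.1/1.95 = 35.4359
  plasticizer: 18.1/1.03 = 17.5728
  zinc oxide: 4.6/5.6 = 0.8214
Sum of volumes = 133.8301
SG = 191.8 / 133.8301 = 1.433

SG = 1.433


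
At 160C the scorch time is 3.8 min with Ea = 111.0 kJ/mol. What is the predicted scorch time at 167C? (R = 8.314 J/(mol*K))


Convert temperatures: T1 = 160 + 273.15 = 433.15 K, T2 = 167 + 273.15 = 440.15 K
ts2_new = 3.8 * exp(111000 / 8.314 * (1/440.15 - 1/433.15))
1/T2 - 1/T1 = -3.6716e-05
ts2_new = 2.33 min

2.33 min


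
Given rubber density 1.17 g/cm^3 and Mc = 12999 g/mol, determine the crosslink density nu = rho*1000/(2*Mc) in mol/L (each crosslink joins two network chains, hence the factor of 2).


nu = rho * 1000 / (2 * Mc)
nu = 1.17 * 1000 / (2 * 12999)
nu = 1170.0 / 25998
nu = 0.0450 mol/L

0.0450 mol/L


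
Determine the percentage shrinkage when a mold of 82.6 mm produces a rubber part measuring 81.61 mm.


Shrinkage = (mold - part) / mold * 100
= (82.6 - 81.61) / 82.6 * 100
= 0.99 / 82.6 * 100
= 1.2%

1.2%


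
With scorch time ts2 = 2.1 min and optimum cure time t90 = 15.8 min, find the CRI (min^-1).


CRI = 100 / (t90 - ts2)
= 100 / (15.8 - 2.1)
= 100 / 13.7
= 7.3 min^-1

7.3 min^-1


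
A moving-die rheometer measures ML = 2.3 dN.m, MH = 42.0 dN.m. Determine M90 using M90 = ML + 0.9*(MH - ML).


M90 = ML + 0.9 * (MH - ML)
M90 = 2.3 + 0.9 * (42.0 - 2.3)
M90 = 2.3 + 0.9 * 39.7
M90 = 38.03 dN.m

38.03 dN.m


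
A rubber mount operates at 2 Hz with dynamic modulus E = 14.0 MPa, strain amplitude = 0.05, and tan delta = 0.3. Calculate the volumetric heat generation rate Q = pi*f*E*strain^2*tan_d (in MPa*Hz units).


Q = pi * f * E * strain^2 * tan_d
= pi * 2 * 14.0 * 0.05^2 * 0.3
= pi * 2 * 14.0 * 0.0025 * 0.3
= 0.0660

Q = 0.0660


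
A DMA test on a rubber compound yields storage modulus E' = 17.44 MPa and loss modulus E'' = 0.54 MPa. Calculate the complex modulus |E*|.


|E*| = sqrt(E'^2 + E''^2)
= sqrt(17.44^2 + 0.54^2)
= sqrt(304.1536 + 0.2916)
= 17.448 MPa

17.448 MPa


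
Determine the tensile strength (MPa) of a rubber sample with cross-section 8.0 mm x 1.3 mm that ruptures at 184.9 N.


Area = width * thickness = 8.0 * 1.3 = 10.4 mm^2
TS = force / area = 184.9 / 10.4 = 17.78 MPa

17.78 MPa


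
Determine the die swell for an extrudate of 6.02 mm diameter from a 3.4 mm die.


Die swell ratio = D_extrudate / D_die
= 6.02 / 3.4
= 1.771

Die swell = 1.771


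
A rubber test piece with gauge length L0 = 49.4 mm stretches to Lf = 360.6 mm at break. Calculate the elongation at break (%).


Elongation = (Lf - L0) / L0 * 100
= (360.6 - 49.4) / 49.4 * 100
= 311.2 / 49.4 * 100
= 630.0%

630.0%


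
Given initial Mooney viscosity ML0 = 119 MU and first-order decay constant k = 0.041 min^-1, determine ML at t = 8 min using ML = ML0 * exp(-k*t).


ML = ML0 * exp(-k * t)
ML = 119 * exp(-0.041 * 8)
ML = 119 * 0.7204
ML = 85.72 MU

85.72 MU


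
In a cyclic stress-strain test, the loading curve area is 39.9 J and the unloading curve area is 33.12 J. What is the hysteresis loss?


Hysteresis loss = loading - unloading
= 39.9 - 33.12
= 6.78 J

6.78 J


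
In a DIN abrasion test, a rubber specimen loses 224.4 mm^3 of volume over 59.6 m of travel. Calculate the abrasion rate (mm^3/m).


Rate = volume_loss / distance
= 224.4 / 59.6
= 3.765 mm^3/m

3.765 mm^3/m


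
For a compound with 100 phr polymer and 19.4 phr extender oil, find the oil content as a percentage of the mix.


Oil % = oil / (100 + oil) * 100
= 19.4 / (100 + 19.4) * 100
= 19.4 / 119.4 * 100
= 16.25%

16.25%


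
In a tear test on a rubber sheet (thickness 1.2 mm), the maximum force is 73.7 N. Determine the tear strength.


Tear strength = force / thickness
= 73.7 / 1.2
= 61.42 N/mm

61.42 N/mm


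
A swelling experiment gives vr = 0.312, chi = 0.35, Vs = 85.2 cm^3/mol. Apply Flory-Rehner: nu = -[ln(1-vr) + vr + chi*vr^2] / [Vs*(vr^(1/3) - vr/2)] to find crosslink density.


ln(1 - vr) = ln(1 - 0.312) = -0.3740
Numerator = -((-0.3740) + 0.312 + 0.35 * 0.312^2) = 0.0279
Denominator = 85.2 * (0.312^(1/3) - 0.312/2) = 44.4950
nu = 0.0279 / 44.4950 = 6.2695e-04 mol/cm^3

6.2695e-04 mol/cm^3


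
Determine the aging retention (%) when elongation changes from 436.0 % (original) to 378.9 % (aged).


Retention = aged / original * 100
= 378.9 / 436.0 * 100
= 86.9%

86.9%


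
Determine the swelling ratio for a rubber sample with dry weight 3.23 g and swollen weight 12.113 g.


Q = W_swollen / W_dry
Q = 12.113 / 3.23
Q = 3.75

Q = 3.75


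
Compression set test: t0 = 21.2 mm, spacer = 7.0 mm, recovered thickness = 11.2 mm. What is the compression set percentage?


CS = (t0 - recovered) / (t0 - ts) * 100
= (21.2 - 11.2) / (21.2 - 7.0) * 100
= 10.0 / 14.2 * 100
= 70.4%

70.4%


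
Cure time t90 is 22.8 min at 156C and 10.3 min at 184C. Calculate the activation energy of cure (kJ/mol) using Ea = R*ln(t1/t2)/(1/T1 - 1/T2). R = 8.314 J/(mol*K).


T1 = 429.15 K, T2 = 457.15 K
1/T1 - 1/T2 = 1.4272e-04
ln(t1/t2) = ln(22.8/10.3) = 0.7946
Ea = 8.314 * 0.7946 / 1.4272e-04 = 46288.9666 J/mol
Ea = 46.29 kJ/mol

46.29 kJ/mol


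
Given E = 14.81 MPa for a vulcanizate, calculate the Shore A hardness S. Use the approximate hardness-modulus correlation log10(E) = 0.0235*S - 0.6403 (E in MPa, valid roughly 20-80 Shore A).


log10(E) = 0.0235*S - 0.6403  =>  S = (log10(E) + 0.6403) / 0.0235
log10(14.81) = 1.170555
S = (1.170555 + 0.6403) / 0.0235 = 1.810855 / 0.0235
S = 77.1

Shore A = 77.1


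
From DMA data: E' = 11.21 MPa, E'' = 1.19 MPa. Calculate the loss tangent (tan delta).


tan delta = E'' / E'
= 1.19 / 11.21
= 0.1062

tan delta = 0.1062


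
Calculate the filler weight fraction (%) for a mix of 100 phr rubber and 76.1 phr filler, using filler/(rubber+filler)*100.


Filler % = filler / (rubber + filler) * 100
= 76.1 / (100 + 76.1) * 100
= 76.1 / 176.1 * 100
= 43.21%

43.21%


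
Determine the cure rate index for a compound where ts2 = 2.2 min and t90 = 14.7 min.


CRI = 100 / (t90 - ts2)
= 100 / (14.7 - 2.2)
= 100 / 12.5
= 8.0 min^-1

8.0 min^-1


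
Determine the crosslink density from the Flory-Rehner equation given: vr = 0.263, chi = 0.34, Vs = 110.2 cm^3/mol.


ln(1 - vr) = ln(1 - 0.263) = -0.3052
Numerator = -((-0.3052) + 0.263 + 0.34 * 0.263^2) = 0.0186
Denominator = 110.2 * (0.263^(1/3) - 0.263/2) = 56.1134
nu = 0.0186 / 56.1134 = 3.3236e-04 mol/cm^3

3.3236e-04 mol/cm^3


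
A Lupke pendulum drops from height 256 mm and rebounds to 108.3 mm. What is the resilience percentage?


Resilience = h_rebound / h_drop * 100
= 108.3 / 256 * 100
= 42.3%

42.3%


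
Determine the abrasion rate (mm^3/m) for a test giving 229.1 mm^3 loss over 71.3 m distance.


Rate = volume_loss / distance
= 229.1 / 71.3
= 3.213 mm^3/m

3.213 mm^3/m


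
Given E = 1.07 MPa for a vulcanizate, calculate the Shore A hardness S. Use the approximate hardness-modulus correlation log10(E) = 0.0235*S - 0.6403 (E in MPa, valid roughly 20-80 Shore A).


log10(E) = 0.0235*S - 0.6403  =>  S = (log10(E) + 0.6403) / 0.0235
log10(1.07) = 0.029384
S = (0.029384 + 0.6403) / 0.0235 = 0.669684 / 0.0235
S = 28.5

Shore A = 28.5


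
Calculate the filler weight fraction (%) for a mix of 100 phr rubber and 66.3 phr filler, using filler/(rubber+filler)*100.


Filler % = filler / (rubber + filler) * 100
= 66.3 / (100 + 66.3) * 100
= 66.3 / 166.3 * 100
= 39.87%

39.87%


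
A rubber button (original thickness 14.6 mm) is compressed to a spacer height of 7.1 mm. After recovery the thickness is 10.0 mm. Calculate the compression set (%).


CS = (t0 - recovered) / (t0 - ts) * 100
= (14.6 - 10.0) / (14.6 - 7.1) * 100
= 4.6 / 7.5 * 100
= 61.3%

61.3%


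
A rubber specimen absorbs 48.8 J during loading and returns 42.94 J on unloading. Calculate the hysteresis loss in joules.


Hysteresis loss = loading - unloading
= 48.8 - 42.94
= 5.86 J

5.86 J


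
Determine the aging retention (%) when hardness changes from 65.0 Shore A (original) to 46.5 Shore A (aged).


Retention = aged / original * 100
= 46.5 / 65.0 * 100
= 71.5%

71.5%


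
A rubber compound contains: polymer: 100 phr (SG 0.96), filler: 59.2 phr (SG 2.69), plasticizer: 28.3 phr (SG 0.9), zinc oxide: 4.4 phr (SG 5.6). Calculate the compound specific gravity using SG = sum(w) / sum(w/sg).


Sum of weights = 191.9
Volume contributions:
  polymer: 100/0.96 = 104.1667
  filler: 59.2/2.69 = 22.0074
  plasticizer: 28.3/0.9 = 31.4444
  zinc oxide: 4.4/5.6 = 0.7857
Sum of volumes = 158.4043
SG = 191.9 / 158.4043 = 1.211

SG = 1.211


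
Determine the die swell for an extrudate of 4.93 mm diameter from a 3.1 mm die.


Die swell ratio = D_extrudate / D_die
= 4.93 / 3.1
= 1.59

Die swell = 1.59


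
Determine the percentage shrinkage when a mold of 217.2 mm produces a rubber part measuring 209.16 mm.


Shrinkage = (mold - part) / mold * 100
= (217.2 - 209.16) / 217.2 * 100
= 8.04 / 217.2 * 100
= 3.7%

3.7%


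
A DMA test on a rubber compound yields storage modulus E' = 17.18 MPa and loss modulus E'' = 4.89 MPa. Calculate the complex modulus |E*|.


|E*| = sqrt(E'^2 + E''^2)
= sqrt(17.18^2 + 4.89^2)
= sqrt(295.1524 + 23.9121)
= 17.862 MPa

17.862 MPa


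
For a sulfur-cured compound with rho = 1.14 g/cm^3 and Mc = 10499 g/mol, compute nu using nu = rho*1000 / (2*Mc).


nu = rho * 1000 / (2 * Mc)
nu = 1.14 * 1000 / (2 * 10499)
nu = 1140.0 / 20998
nu = 0.0543 mol/L

0.0543 mol/L


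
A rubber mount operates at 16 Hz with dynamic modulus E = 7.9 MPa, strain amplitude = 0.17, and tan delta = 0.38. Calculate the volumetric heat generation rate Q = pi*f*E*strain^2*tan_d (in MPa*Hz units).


Q = pi * f * E * strain^2 * tan_d
= pi * 16 * 7.9 * 0.17^2 * 0.38
= pi * 16 * 7.9 * 0.0289 * 0.38
= 4.3609

Q = 4.3609


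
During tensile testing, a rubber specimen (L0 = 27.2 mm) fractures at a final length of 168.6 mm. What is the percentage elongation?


Elongation = (Lf - L0) / L0 * 100
= (168.6 - 27.2) / 27.2 * 100
= 141.4 / 27.2 * 100
= 519.9%

519.9%


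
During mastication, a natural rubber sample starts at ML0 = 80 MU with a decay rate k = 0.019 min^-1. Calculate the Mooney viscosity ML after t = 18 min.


ML = ML0 * exp(-k * t)
ML = 80 * exp(-0.019 * 18)
ML = 80 * 0.7103
ML = 56.83 MU

56.83 MU


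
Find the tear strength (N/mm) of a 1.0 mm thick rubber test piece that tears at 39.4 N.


Tear strength = force / thickness
= 39.4 / 1.0
= 39.4 N/mm

39.4 N/mm


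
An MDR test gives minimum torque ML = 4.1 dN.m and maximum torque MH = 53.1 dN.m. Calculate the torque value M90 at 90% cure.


M90 = ML + 0.9 * (MH - ML)
M90 = 4.1 + 0.9 * (53.1 - 4.1)
M90 = 4.1 + 0.9 * 49.0
M90 = 48.2 dN.m

48.2 dN.m


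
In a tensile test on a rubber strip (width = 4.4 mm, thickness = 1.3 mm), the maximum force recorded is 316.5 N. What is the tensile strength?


Area = width * thickness = 4.4 * 1.3 = 5.72 mm^2
TS = force / area = 316.5 / 5.72 = 55.33 MPa

55.33 MPa


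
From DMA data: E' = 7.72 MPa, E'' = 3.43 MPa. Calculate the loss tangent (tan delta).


tan delta = E'' / E'
= 3.43 / 7.72
= 0.4443

tan delta = 0.4443


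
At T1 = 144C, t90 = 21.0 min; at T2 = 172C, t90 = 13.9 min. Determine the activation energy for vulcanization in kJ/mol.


T1 = 417.15 K, T2 = 445.15 K
1/T1 - 1/T2 = 1.5079e-04
ln(t1/t2) = ln(21.0/13.9) = 0.4126
Ea = 8.314 * 0.4126 / 1.5079e-04 = 22751.7706 J/mol
Ea = 22.75 kJ/mol

22.75 kJ/mol


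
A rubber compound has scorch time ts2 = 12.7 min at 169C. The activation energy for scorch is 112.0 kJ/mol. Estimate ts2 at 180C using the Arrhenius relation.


Convert temperatures: T1 = 169 + 273.15 = 442.15 K, T2 = 180 + 273.15 = 453.15 K
ts2_new = 12.7 * exp(112000 / 8.314 * (1/453.15 - 1/442.15))
1/T2 - 1/T1 = -5.4901e-05
ts2_new = 6.06 min

6.06 min


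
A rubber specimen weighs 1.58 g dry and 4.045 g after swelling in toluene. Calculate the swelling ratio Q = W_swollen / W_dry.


Q = W_swollen / W_dry
Q = 4.045 / 1.58
Q = 2.56

Q = 2.56


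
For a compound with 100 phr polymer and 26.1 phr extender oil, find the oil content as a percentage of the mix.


Oil % = oil / (100 + oil) * 100
= 26.1 / (100 + 26.1) * 100
= 26.1 / 126.1 * 100
= 20.7%

20.7%


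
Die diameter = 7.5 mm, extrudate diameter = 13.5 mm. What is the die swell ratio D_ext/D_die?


Die swell ratio = D_extrudate / D_die
= 13.5 / 7.5
= 1.8

Die swell = 1.8


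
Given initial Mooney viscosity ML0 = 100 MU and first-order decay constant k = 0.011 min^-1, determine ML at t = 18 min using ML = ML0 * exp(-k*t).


ML = ML0 * exp(-k * t)
ML = 100 * exp(-0.011 * 18)
ML = 100 * 0.8204
ML = 82.04 MU

82.04 MU


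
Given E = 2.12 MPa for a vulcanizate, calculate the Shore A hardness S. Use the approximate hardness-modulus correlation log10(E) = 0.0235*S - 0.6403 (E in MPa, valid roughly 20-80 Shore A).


log10(E) = 0.0235*S - 0.6403  =>  S = (log10(E) + 0.6403) / 0.0235
log10(2.12) = 0.326336
S = (0.326336 + 0.6403) / 0.0235 = 0.966636 / 0.0235
S = 41.1

Shore A = 41.1


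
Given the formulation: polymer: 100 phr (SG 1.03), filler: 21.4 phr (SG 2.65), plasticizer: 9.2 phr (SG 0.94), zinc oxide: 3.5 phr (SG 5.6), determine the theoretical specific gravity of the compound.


Sum of weights = 134.1
Volume contributions:
  polymer: 100/1.03 = 97.0874
  filler: 21.4/2.65 = 8.0755
  plasticizer: 9.2/0.94 = 9.7872
  zinc oxide: 3.5/5.6 = 0.6250
Sum of volumes = 115.5751
SG = 134.1 / 115.5751 = 1.16

SG = 1.16


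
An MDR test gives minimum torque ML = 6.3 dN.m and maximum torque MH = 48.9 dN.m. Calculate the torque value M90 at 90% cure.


M90 = ML + 0.9 * (MH - ML)
M90 = 6.3 + 0.9 * (48.9 - 6.3)
M90 = 6.3 + 0.9 * 42.6
M90 = 44.64 dN.m

44.64 dN.m


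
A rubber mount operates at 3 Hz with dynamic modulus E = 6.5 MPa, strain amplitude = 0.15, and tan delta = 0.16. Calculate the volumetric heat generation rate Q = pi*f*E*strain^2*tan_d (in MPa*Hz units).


Q = pi * f * E * strain^2 * tan_d
= pi * 3 * 6.5 * 0.15^2 * 0.16
= pi * 3 * 6.5 * 0.0225 * 0.16
= 0.2205

Q = 0.2205


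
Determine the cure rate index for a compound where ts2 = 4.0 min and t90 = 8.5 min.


CRI = 100 / (t90 - ts2)
= 100 / (8.5 - 4.0)
= 100 / 4.5
= 22.22 min^-1

22.22 min^-1


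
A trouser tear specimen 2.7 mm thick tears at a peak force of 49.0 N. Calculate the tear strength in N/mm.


Tear strength = force / thickness
= 49.0 / 2.7
= 18.15 N/mm

18.15 N/mm


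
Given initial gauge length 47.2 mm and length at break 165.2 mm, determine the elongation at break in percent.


Elongation = (Lf - L0) / L0 * 100
= (165.2 - 47.2) / 47.2 * 100
= 118.0 / 47.2 * 100
= 250.0%

250.0%


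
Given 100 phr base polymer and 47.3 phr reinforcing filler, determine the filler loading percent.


Filler % = filler / (rubber + filler) * 100
= 47.3 / (100 + 47.3) * 100
= 47.3 / 147.3 * 100
= 32.11%

32.11%


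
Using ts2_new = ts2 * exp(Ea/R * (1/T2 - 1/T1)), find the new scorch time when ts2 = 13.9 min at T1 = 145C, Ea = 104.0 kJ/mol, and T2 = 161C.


Convert temperatures: T1 = 145 + 273.15 = 418.15 K, T2 = 161 + 273.15 = 434.15 K
ts2_new = 13.9 * exp(104000 / 8.314 * (1/434.15 - 1/418.15))
1/T2 - 1/T1 = -8.8135e-05
ts2_new = 4.62 min

4.62 min


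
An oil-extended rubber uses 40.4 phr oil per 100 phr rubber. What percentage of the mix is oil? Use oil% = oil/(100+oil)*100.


Oil % = oil / (100 + oil) * 100
= 40.4 / (100 + 40.4) * 100
= 40.4 / 140.4 * 100
= 28.77%

28.77%


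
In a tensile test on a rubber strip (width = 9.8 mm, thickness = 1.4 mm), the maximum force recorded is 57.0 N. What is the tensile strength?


Area = width * thickness = 9.8 * 1.4 = 13.72 mm^2
TS = force / area = 57.0 / 13.72 = 4.15 MPa

4.15 MPa
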